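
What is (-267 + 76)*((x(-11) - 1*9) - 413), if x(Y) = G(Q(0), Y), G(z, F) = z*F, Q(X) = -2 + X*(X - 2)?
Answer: 76400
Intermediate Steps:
Q(X) = -2 + X*(-2 + X)
G(z, F) = F*z
x(Y) = -2*Y (x(Y) = Y*(-2 + 0**2 - 2*0) = Y*(-2 + 0 + 0) = Y*(-2) = -2*Y)
(-267 + 76)*((x(-11) - 1*9) - 413) = (-267 + 76)*((-2*(-11) - 1*9) - 413) = -191*((22 - 9) - 413) = -191*(13 - 413) = -191*(-400) = 76400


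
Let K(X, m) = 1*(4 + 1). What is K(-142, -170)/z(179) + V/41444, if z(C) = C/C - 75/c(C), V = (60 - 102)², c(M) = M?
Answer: 716843/82888 ≈ 8.6483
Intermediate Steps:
K(X, m) = 5 (K(X, m) = 1*5 = 5)
V = 1764 (V = (-42)² = 1764)
z(C) = 1 - 75/C (z(C) = C/C - 75/C = 1 - 75/C)
K(-142, -170)/z(179) + V/41444 = 5/(((-75 + 179)/179)) + 1764/41444 = 5/(((1/179)*104)) + 1764*(1/41444) = 5/(104/179) + 441/10361 = 5*(179/104) + 441/10361 = 895/104 + 441/10361 = 716843/82888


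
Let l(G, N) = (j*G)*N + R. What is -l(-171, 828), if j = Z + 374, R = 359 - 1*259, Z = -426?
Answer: -7362676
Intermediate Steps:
R = 100 (R = 359 - 259 = 100)
j = -52 (j = -426 + 374 = -52)
l(G, N) = 100 - 52*G*N (l(G, N) = (-52*G)*N + 100 = -52*G*N + 100 = 100 - 52*G*N)
-l(-171, 828) = -(100 - 52*(-171)*828) = -(100 + 7362576) = -1*7362676 = -7362676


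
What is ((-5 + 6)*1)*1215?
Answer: 1215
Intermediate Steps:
((-5 + 6)*1)*1215 = (1*1)*1215 = 1*1215 = 1215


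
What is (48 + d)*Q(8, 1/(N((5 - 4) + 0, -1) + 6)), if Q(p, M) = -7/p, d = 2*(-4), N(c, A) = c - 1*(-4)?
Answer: -35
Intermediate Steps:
N(c, A) = 4 + c (N(c, A) = c + 4 = 4 + c)
d = -8
(48 + d)*Q(8, 1/(N((5 - 4) + 0, -1) + 6)) = (48 - 8)*(-7/8) = 40*(-7*1/8) = 40*(-7/8) = -35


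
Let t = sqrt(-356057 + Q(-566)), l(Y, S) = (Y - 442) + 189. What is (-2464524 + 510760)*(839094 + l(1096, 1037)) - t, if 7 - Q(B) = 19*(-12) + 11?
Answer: -1641038672868 - 9*I*sqrt(4393) ≈ -1.641e+12 - 596.52*I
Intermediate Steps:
l(Y, S) = -253 + Y (l(Y, S) = (-442 + Y) + 189 = -253 + Y)
Q(B) = 224 (Q(B) = 7 - (19*(-12) + 11) = 7 - (-228 + 11) = 7 - 1*(-217) = 7 + 217 = 224)
t = 9*I*sqrt(4393) (t = sqrt(-356057 + 224) = sqrt(-355833) = 9*I*sqrt(4393) ≈ 596.52*I)
(-2464524 + 510760)*(839094 + l(1096, 1037)) - t = (-2464524 + 510760)*(839094 + (-253 + 1096)) - 9*I*sqrt(4393) = -1953764*(839094 + 843) - 9*I*sqrt(4393) = -1953764*839937 - 9*I*sqrt(4393) = -1641038672868 - 9*I*sqrt(4393)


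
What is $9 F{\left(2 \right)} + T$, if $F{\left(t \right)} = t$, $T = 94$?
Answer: $112$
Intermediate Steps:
$9 F{\left(2 \right)} + T = 9 \cdot 2 + 94 = 18 + 94 = 112$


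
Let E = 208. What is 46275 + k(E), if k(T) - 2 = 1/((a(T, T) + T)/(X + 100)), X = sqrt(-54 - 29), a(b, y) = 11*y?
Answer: 28876873/624 + I*sqrt(83)/2496 ≈ 46277.0 + 0.00365*I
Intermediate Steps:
X = I*sqrt(83) (X = sqrt(-83) = I*sqrt(83) ≈ 9.1104*I)
k(T) = 2 + (100 + I*sqrt(83))/(12*T) (k(T) = 2 + 1/((11*T + T)/(I*sqrt(83) + 100)) = 2 + 1/((12*T)/(100 + I*sqrt(83))) = 2 + 1/(12*T/(100 + I*sqrt(83))) = 2 + (100 + I*sqrt(83))/(12*T))
46275 + k(E) = 46275 + (1/12)*(100 + 24*208 + I*sqrt(83))/208 = 46275 + (1/12)*(1/208)*(100 + 4992 + I*sqrt(83)) = 46275 + (1/12)*(1/208)*(5092 + I*sqrt(83)) = 46275 + (1273/624 + I*sqrt(83)/2496) = 28876873/624 + I*sqrt(83)/2496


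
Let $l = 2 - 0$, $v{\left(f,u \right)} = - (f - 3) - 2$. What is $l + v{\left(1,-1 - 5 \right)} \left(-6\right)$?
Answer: $2$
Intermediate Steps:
$v{\left(f,u \right)} = 1 - f$ ($v{\left(f,u \right)} = - (-3 + f) - 2 = \left(3 - f\right) - 2 = 1 - f$)
$l = 2$ ($l = 2 + 0 = 2$)
$l + v{\left(1,-1 - 5 \right)} \left(-6\right) = 2 + \left(1 - 1\right) \left(-6\right) = 2 + 0 \left(-6\right) = 2 + 0 = 2$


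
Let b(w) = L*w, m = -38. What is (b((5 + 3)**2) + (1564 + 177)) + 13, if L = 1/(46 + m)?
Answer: 1762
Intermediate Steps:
L = 1/8 (L = 1/(46 - 38) = 1/8 ≈ 0.12500)
b(w) = w/8
(b((5 + 3)**2) + (1564 + 177)) + 13 = ((5 + 3)**2/8 + (1564 + 177)) + 13 = ((1/8)*8**2 + 1741) + 13 = ((1/8)*64 + 1741) + 13 = (8 + 1741) + 13 = 1749 + 13 = 1762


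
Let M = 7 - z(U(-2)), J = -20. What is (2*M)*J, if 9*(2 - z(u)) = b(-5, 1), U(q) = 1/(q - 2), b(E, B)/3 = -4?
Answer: -440/3 ≈ -146.67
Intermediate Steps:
b(E, B) = -12 (b(E, B) = 3*(-4) = -12)
U(q) = 1/(-2 + q)
z(u) = 10/3 (z(u) = 2 - ⅑*(-12) = 2 + 4/3 = 10/3)
M = 11/3 (M = 7 - 1*10/3 = 7 - 10/3 = 11/3 ≈ 3.6667)
(2*M)*J = (2*(11/3))*(-20) = (22/3)*(-20) = -440/3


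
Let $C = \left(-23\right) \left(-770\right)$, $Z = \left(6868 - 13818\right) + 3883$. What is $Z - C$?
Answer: $-20777$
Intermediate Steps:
$Z = -3067$ ($Z = -6950 + 3883 = -3067$)
$C = 17710$
$Z - C = -3067 - 17710 = -20777$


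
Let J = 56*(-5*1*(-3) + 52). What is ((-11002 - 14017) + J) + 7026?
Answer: -14241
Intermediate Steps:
J = 3752 (J = 56*(-5*(-3) + 52) = 56*(15 + 52) = 56*67 = 3752)
((-11002 - 14017) + J) + 7026 = ((-11002 - 14017) + 3752) + 7026 = (-25019 + 3752) + 7026 = -21267 + 7026 = -14241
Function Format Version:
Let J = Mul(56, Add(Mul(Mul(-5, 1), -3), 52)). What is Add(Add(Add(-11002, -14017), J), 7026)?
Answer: -14241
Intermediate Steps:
J = 3752 (J = Mul(56, Add(Mul(-5, -3), 52)) = Mul(56, Add(15, 52)) = Mul(56, 67) = 3752)
Add(Add(Add(-11002, -14017), J), 7026) = Add(Add(Add(-11002, -14017), 3752), 7026) = Add(Add(-25019, 3752), 7026) = Add(-21267, 7026) = -14241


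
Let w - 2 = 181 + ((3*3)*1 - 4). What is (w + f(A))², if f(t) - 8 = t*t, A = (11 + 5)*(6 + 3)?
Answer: 438148624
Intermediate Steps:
A = 144 (A = 16*9 = 144)
w = 188 (w = 2 + (181 + ((3*3)*1 - 4)) = 2 + (181 + (9*1 - 4)) = 2 + (181 + (9 - 4)) = 2 + (181 + 5) = 2 + 186 = 188)
f(t) = 8 + t² (f(t) = 8 + t*t = 8 + t²)
(w + f(A))² = (188 + (8 + 144²))² = (188 + (8 + 20736))² = (188 + 20744)² = 20932² = 438148624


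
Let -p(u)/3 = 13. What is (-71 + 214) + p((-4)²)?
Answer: 104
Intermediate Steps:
p(u) = -39 (p(u) = -3*13 = -39)
(-71 + 214) + p((-4)²) = (-71 + 214) - 39 = 143 - 39 = 104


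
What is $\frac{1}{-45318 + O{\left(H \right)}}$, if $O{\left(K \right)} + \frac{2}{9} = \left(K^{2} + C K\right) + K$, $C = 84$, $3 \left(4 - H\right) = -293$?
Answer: $- \frac{9}{237064} \approx -3.7964 \cdot 10^{-5}$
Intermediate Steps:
$H = \frac{305}{3}$ ($H = 4 - - \frac{293}{3} = 4 + \frac{293}{3} = \frac{305}{3} \approx 101.67$)
$O{\left(K \right)} = - \frac{2}{9} + K^{2} + 85 K$ ($O{\left(K \right)} = - \frac{2}{9} + \left(\left(K^{2} + 84 K\right) + K\right) = - \frac{2}{9} + \left(K^{2} + 85 K\right) = - \frac{2}{9} + K^{2} + 85 K$)
$\frac{1}{-45318 + O{\left(H \right)}} = \frac{1}{-45318 + \left(- \frac{2}{9} + \left(\frac{305}{3}\right)^{2} + 85 \cdot \frac{305}{3}\right)} = \frac{1}{-45318 + \left(- \frac{2}{9} + \frac{93025}{9} + \frac{25925}{3}\right)} = \frac{1}{-45318 + \frac{170798}{9}} = \frac{1}{- \frac{237064}{9}} = - \frac{9}{237064}$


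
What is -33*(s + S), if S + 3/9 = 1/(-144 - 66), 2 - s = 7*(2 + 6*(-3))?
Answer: -262559/70 ≈ -3750.8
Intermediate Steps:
s = 114 (s = 2 - 7*(2 + 6*(-3)) = 2 - 7*(2 - 18) = 2 - 7*(-16) = 2 - 1*(-112) = 2 + 112 = 114)
S = -71/210 (S = -1/3 + 1/(-144 - 66) = -1/3 + 1/(-210) = -1/3 - 1/210 = -71/210 ≈ -0.33810)
-33*(s + S) = -33*(114 - 71/210) = -33*23869/210 = -262559/70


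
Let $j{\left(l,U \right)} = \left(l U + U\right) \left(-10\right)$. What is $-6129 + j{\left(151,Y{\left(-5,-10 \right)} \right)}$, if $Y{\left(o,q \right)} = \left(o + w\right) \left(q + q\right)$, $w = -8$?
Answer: $-401329$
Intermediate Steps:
$Y{\left(o,q \right)} = 2 q \left(-8 + o\right)$ ($Y{\left(o,q \right)} = \left(o - 8\right) \left(q + q\right) = \left(-8 + o\right) 2 q = 2 q \left(-8 + o\right)$)
$j{\left(l,U \right)} = - 10 U - 10 U l$ ($j{\left(l,U \right)} = \left(U l + U\right) \left(-10\right) = \left(U + U l\right) \left(-10\right) = - 10 U - 10 U l$)
$-6129 + j{\left(151,Y{\left(-5,-10 \right)} \right)} = -6129 - 10 \cdot 2 \left(-10\right) \left(-8 - 5\right) \left(1 + 151\right) = -6129 - 10 \cdot 2 \left(-10\right) \left(-13\right) 152 = -6129 - 2600 \cdot 152 = -6129 - 395200 = -401329$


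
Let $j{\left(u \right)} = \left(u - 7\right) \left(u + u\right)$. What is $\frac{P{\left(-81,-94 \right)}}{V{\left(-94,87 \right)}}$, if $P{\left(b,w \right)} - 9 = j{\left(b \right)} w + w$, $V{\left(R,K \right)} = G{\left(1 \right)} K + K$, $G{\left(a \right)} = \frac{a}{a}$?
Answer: $- \frac{1340149}{174} \approx -7702.0$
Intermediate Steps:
$G{\left(a \right)} = 1$
$j{\left(u \right)} = 2 u \left(-7 + u\right)$ ($j{\left(u \right)} = \left(-7 + u\right) 2 u = 2 u \left(-7 + u\right)$)
$V{\left(R,K \right)} = 2 K$ ($V{\left(R,K \right)} = 1 K + K = K + K = 2 K$)
$P{\left(b,w \right)} = 9 + w + 2 b w \left(-7 + b\right)$ ($P{\left(b,w \right)} = 9 + \left(2 b \left(-7 + b\right) w + w\right) = 9 + \left(2 b w \left(-7 + b\right) + w\right) = 9 + \left(w + 2 b w \left(-7 + b\right)\right) = 9 + w + 2 b w \left(-7 + b\right)$)
$\frac{P{\left(-81,-94 \right)}}{V{\left(-94,87 \right)}} = \frac{9 - 94 + 2 \left(-81\right) \left(-94\right) \left(-7 - 81\right)}{2 \cdot 87} = \frac{9 - 94 + 2 \left(-81\right) \left(-94\right) \left(-88\right)}{174} = \left(9 - 94 - 1340064\right) \frac{1}{174} = \left(-1340149\right) \frac{1}{174} = - \frac{1340149}{174}$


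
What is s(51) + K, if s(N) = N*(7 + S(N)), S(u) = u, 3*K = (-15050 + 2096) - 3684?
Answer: -2588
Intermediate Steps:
K = -5546 (K = ((-15050 + 2096) - 3684)/3 = (-12954 - 3684)/3 = (1/3)*(-16638) = -5546)
s(N) = N*(7 + N)
s(51) + K = 51*(7 + 51) - 5546 = 51*58 - 5546 = 2958 - 5546 = -2588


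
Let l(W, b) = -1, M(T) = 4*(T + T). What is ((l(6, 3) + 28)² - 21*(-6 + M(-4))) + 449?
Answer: 1976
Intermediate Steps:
M(T) = 8*T (M(T) = 4*(2*T) = 8*T)
((l(6, 3) + 28)² - 21*(-6 + M(-4))) + 449 = ((-1 + 28)² - 21*(-6 + 8*(-4))) + 449 = (27² - 21*(-6 - 32)) + 449 = (729 - 21*(-38)) + 449 = (729 + 798) + 449 = 1527 + 449 = 1976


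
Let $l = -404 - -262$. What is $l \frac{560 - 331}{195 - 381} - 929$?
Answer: $- \frac{70138}{93} \approx -754.17$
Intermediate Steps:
$l = -142$ ($l = -404 + 262 = -142$)
$l \frac{560 - 331}{195 - 381} - 929 = - 142 \frac{560 - 331}{195 - 381} - 929 = - 142 \frac{229}{-186} - 929 = - 142 \cdot 229 \left(- \frac{1}{186}\right) - 929 = \left(-142\right) \left(- \frac{229}{186}\right) - 929 = \frac{16259}{93} - 929 = - \frac{70138}{93}$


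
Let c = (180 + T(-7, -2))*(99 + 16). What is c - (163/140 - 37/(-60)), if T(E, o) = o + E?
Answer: 2064638/105 ≈ 19663.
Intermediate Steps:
T(E, o) = E + o
c = 19665 (c = (180 + (-7 - 2))*(99 + 16) = (180 - 9)*115 = 171*115 = 19665)
c - (163/140 - 37/(-60)) = 19665 - (163/140 - 37/(-60)) = 19665 - (163*(1/140) - 37*(-1/60)) = 19665 - (163/140 + 37/60) = 19665 - 1*187/105 = 19665 - 187/105 = 2064638/105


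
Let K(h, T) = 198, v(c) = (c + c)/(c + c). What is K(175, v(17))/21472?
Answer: 9/976 ≈ 0.0092213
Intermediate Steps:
v(c) = 1 (v(c) = (2*c)/((2*c)) = (2*c)*(1/(2*c)) = 1)
K(175, v(17))/21472 = 198/21472 = 198*(1/21472) = 9/976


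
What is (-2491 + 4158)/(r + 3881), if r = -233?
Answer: 1667/3648 ≈ 0.45696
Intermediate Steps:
(-2491 + 4158)/(r + 3881) = (-2491 + 4158)/(-233 + 3881) = 1667/3648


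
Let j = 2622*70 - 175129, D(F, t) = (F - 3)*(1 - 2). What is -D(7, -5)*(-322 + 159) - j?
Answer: -9063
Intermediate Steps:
D(F, t) = 3 - F (D(F, t) = (-3 + F)*(-1) = 3 - F)
j = 8411 (j = 183540 - 175129 = 8411)
-D(7, -5)*(-322 + 159) - j = -(3 - 1*7)*(-322 + 159) - 1*8411 = -(3 - 7)*(-163) - 8411 = -(-4)*(-163) - 8411 = -1*652 - 8411 = -652 - 8411 = -9063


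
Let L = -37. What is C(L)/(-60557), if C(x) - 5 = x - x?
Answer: -5/60557 ≈ -8.2567e-5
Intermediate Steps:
C(x) = 5 (C(x) = 5 + (x - x) = 5 + 0 = 5)
C(L)/(-60557) = 5/(-60557) = 5*(-1/60557) = -5/60557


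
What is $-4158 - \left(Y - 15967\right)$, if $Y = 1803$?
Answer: $10006$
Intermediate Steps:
$-4158 - \left(Y - 15967\right) = -4158 - \left(1803 - 15967\right) = -4158 - -14164 = -4158 + 14164 = 10006$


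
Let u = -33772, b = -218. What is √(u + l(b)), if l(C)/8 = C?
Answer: 2*I*√8879 ≈ 188.46*I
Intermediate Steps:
l(C) = 8*C
√(u + l(b)) = √(-33772 + 8*(-218)) = √(-33772 - 1744) = √(-35516) = 2*I*√8879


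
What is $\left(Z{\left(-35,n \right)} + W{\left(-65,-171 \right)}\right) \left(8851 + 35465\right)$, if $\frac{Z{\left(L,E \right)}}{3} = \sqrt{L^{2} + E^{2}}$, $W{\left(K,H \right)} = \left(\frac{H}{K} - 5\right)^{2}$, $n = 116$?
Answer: $\frac{1050998256}{4225} + 132948 \sqrt{14681} \approx 1.6357 \cdot 10^{7}$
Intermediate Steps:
$W{\left(K,H \right)} = \left(-5 + \frac{H}{K}\right)^{2}$
$Z{\left(L,E \right)} = 3 \sqrt{E^{2} + L^{2}}$ ($Z{\left(L,E \right)} = 3 \sqrt{L^{2} + E^{2}} = 3 \sqrt{E^{2} + L^{2}}$)
$\left(Z{\left(-35,n \right)} + W{\left(-65,-171 \right)}\right) \left(8851 + 35465\right) = \left(3 \sqrt{116^{2} + \left(-35\right)^{2}} + \frac{\left(-171 - -325\right)^{2}}{4225}\right) \left(8851 + 35465\right) = \left(3 \sqrt{13456 + 1225} + \frac{\left(-171 + 325\right)^{2}}{4225}\right) 44316 = \left(3 \sqrt{14681} + \frac{154^{2}}{4225}\right) 44316 = \left(3 \sqrt{14681} + \frac{1}{4225} \cdot 23716\right) 44316 = \left(3 \sqrt{14681} + \frac{23716}{4225}\right) 44316 = \left(\frac{23716}{4225} + 3 \sqrt{14681}\right) 44316 = \frac{1050998256}{4225} + 132948 \sqrt{14681}$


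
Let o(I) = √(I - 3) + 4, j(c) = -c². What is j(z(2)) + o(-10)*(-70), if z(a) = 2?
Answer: -284 - 70*I*√13 ≈ -284.0 - 252.39*I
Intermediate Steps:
o(I) = 4 + √(-3 + I) (o(I) = √(-3 + I) + 4 = 4 + √(-3 + I))
j(z(2)) + o(-10)*(-70) = -1*2² + (4 + √(-3 - 10))*(-70) = -1*4 + (4 + √(-13))*(-70) = -4 + (4 + I*√13)*(-70) = -4 + (-280 - 70*I*√13) = -284 - 70*I*√13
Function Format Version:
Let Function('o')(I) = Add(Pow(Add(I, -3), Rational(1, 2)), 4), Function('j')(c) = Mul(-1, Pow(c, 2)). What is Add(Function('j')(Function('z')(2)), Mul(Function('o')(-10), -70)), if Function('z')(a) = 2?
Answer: Add(-284, Mul(-70, I, Pow(13, Rational(1, 2)))) ≈ Add(-284.00, Mul(-252.39, I))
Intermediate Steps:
Function('o')(I) = Add(4, Pow(Add(-3, I), Rational(1, 2))) (Function('o')(I) = Add(Pow(Add(-3, I), Rational(1, 2)), 4) = Add(4, Pow(Add(-3, I), Rational(1, 2))))
Add(Function('j')(Function('z')(2)), Mul(Function('o')(-10), -70)) = Add(Mul(-1, Pow(2, 2)), Mul(Add(4, Pow(Add(-3, -10), Rational(1, 2))), -70)) = Add(Mul(-1, 4), Mul(Add(4, Pow(-13, Rational(1, 2))), -70)) = Add(-4, Mul(Add(4, Mul(I, Pow(13, Rational(1, 2)))), -70)) = Add(-4, Add(-280, Mul(-70, I, Pow(13, Rational(1, 2))))) = Add(-284, Mul(-70, I, Pow(13, Rational(1, 2))))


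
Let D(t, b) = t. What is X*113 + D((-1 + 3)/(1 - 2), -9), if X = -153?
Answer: -17291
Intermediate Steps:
X*113 + D((-1 + 3)/(1 - 2), -9) = -153*113 + (-1 + 3)/(1 - 2) = -17289 + 2/(-1) = -17289 + 2*(-1) = -17289 - 2 = -17291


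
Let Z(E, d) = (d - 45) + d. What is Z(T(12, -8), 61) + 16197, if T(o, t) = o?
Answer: 16274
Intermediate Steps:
Z(E, d) = -45 + 2*d (Z(E, d) = (-45 + d) + d = -45 + 2*d)
Z(T(12, -8), 61) + 16197 = (-45 + 2*61) + 16197 = (-45 + 122) + 16197 = 77 + 16197 = 16274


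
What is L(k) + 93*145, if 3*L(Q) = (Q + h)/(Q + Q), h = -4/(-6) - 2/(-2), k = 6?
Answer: 1456403/108 ≈ 13485.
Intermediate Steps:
h = 5/3 (h = -4*(-⅙) - 2*(-½) = ⅔ + 1 = 5/3 ≈ 1.6667)
L(Q) = (5/3 + Q)/(6*Q) (L(Q) = ((Q + 5/3)/(Q + Q))/3 = ((5/3 + Q)/((2*Q)))/3 = ((5/3 + Q)*(1/(2*Q)))/3 = ((5/3 + Q)/(2*Q))/3 = (5/3 + Q)/(6*Q))
L(k) + 93*145 = (1/18)*(5 + 3*6)/6 + 93*145 = (1/18)*(⅙)*(5 + 18) + 13485 = (1/18)*(⅙)*23 + 13485 = 23/108 + 13485 = 1456403/108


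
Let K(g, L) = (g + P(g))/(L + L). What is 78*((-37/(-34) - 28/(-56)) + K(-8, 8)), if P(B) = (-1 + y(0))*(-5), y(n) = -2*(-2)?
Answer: 1599/136 ≈ 11.757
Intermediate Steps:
y(n) = 4
P(B) = -15 (P(B) = (-1 + 4)*(-5) = 3*(-5) = -15)
K(g, L) = (-15 + g)/(2*L) (K(g, L) = (g - 15)/(L + L) = (-15 + g)/((2*L)) = (-15 + g)*(1/(2*L)) = (-15 + g)/(2*L))
78*((-37/(-34) - 28/(-56)) + K(-8, 8)) = 78*((-37/(-34) - 28/(-56)) + (½)*(-15 - 8)/8) = 78*((-37*(-1/34) - 28*(-1/56)) + (½)*(⅛)*(-23)) = 78*((37/34 + ½) - 23/16) = 78*(27/17 - 23/16) = 78*(41/272) = 1599/136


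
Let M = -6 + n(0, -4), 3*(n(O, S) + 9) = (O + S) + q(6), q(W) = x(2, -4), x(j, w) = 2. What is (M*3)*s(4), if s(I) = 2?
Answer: -94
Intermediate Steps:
q(W) = 2
n(O, S) = -25/3 + O/3 + S/3 (n(O, S) = -9 + ((O + S) + 2)/3 = -9 + (2 + O + S)/3 = -9 + (2/3 + O/3 + S/3) = -25/3 + O/3 + S/3)
M = -47/3 (M = -6 + (-25/3 + (1/3)*0 + (1/3)*(-4)) = -6 + (-25/3 + 0 - 4/3) = -6 - 29/3 = -47/3 ≈ -15.667)
(M*3)*s(4) = -47/3*3*2 = -47*2 = -94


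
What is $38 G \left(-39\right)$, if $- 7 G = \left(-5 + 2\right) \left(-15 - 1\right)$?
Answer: $\frac{71136}{7} \approx 10162.0$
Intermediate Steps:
$G = - \frac{48}{7}$ ($G = - \frac{\left(-5 + 2\right) \left(-15 - 1\right)}{7} = - \frac{\left(-3\right) \left(-16\right)}{7} = \left(- \frac{1}{7}\right) 48 = - \frac{48}{7} \approx -6.8571$)
$38 G \left(-39\right) = 38 \left(- \frac{48}{7}\right) \left(-39\right) = \left(- \frac{1824}{7}\right) \left(-39\right) = \frac{71136}{7}$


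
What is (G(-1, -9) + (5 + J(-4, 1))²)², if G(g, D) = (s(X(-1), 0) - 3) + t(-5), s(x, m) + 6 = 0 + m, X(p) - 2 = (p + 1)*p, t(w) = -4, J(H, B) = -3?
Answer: 81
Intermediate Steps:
X(p) = 2 + p*(1 + p) (X(p) = 2 + (p + 1)*p = 2 + (1 + p)*p = 2 + p*(1 + p))
s(x, m) = -6 + m (s(x, m) = -6 + (0 + m) = -6 + m)
G(g, D) = -13 (G(g, D) = ((-6 + 0) - 3) - 4 = (-6 - 3) - 4 = -9 - 4 = -13)
(G(-1, -9) + (5 + J(-4, 1))²)² = (-13 + (5 - 3)²)² = (-13 + 2²)² = (-13 + 4)² = (-9)² = 81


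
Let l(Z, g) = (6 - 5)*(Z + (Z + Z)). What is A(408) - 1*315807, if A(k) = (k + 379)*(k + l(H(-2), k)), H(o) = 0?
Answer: 5289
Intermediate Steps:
l(Z, g) = 3*Z (l(Z, g) = 1*(Z + 2*Z) = 1*(3*Z) = 3*Z)
A(k) = k*(379 + k) (A(k) = (k + 379)*(k + 3*0) = (379 + k)*(k + 0) = (379 + k)*k = k*(379 + k))
A(408) - 1*315807 = 408*(379 + 408) - 1*315807 = 408*787 - 315807 = 321096 - 315807 = 5289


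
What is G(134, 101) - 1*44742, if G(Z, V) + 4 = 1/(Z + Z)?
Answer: -11991927/268 ≈ -44746.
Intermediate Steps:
G(Z, V) = -4 + 1/(2*Z) (G(Z, V) = -4 + 1/(Z + Z) = -4 + 1/(2*Z))
G(134, 101) - 1*44742 = (-4 + (1/2)/134) - 1*44742 = (-4 + (1/2)*(1/134)) - 44742 = (-4 + 1/268) - 44742 = -1071/268 - 44742 = -11991927/268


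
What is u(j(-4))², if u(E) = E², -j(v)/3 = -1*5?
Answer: 50625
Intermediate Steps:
j(v) = 15 (j(v) = -(-3)*5 = -3*(-5) = 15)
u(j(-4))² = (15²)² = 225² = 50625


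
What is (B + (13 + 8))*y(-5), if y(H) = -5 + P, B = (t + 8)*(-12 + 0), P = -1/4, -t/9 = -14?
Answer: 33327/4 ≈ 8331.8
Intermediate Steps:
t = 126 (t = -9*(-14) = 126)
P = -¼ (P = -1*¼ = -¼ ≈ -0.25000)
B = -1608 (B = (126 + 8)*(-12 + 0) = 134*(-12) = -1608)
y(H) = -21/4 (y(H) = -5 - ¼ = -21/4)
(B + (13 + 8))*y(-5) = (-1608 + (13 + 8))*(-21/4) = (-1608 + 21)*(-21/4) = -1587*(-21/4) = 33327/4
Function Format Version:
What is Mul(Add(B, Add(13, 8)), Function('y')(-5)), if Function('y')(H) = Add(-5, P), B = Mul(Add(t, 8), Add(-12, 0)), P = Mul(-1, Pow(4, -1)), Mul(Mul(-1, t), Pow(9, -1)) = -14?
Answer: Rational(33327, 4) ≈ 8331.8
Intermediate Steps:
t = 126 (t = Mul(-9, -14) = 126)
P = Rational(-1, 4) (P = Mul(-1, Rational(1, 4)) = Rational(-1, 4) ≈ -0.25000)
B = -1608 (B = Mul(Add(126, 8), Add(-12, 0)) = Mul(134, -12) = -1608)
Function('y')(H) = Rational(-21, 4) (Function('y')(H) = Add(-5, Rational(-1, 4)) = Rational(-21, 4))
Mul(Add(B, Add(13, 8)), Function('y')(-5)) = Mul(Add(-1608, Add(13, 8)), Rational(-21, 4)) = Mul(Add(-1608, 21), Rational(-21, 4)) = Mul(-1587, Rational(-21, 4)) = Rational(33327, 4)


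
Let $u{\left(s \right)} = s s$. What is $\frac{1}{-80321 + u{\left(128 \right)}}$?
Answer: $- \frac{1}{63937} \approx -1.564 \cdot 10^{-5}$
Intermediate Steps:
$u{\left(s \right)} = s^{2}$
$\frac{1}{-80321 + u{\left(128 \right)}} = \frac{1}{-80321 + 128^{2}} = \frac{1}{-80321 + 16384} = \frac{1}{-63937} = - \frac{1}{63937}$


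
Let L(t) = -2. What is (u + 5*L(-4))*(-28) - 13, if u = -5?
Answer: 407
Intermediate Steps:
(u + 5*L(-4))*(-28) - 13 = (-5 + 5*(-2))*(-28) - 13 = (-5 - 10)*(-28) - 13 = -15*(-28) - 13 = 420 - 13 = 407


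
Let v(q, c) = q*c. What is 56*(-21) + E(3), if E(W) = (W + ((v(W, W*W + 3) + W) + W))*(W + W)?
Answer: -906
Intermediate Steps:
v(q, c) = c*q
E(W) = 2*W*(3*W + W*(3 + W**2)) (E(W) = (W + (((W*W + 3)*W + W) + W))*(W + W) = (W + (((W**2 + 3)*W + W) + W))*(2*W) = (W + (((3 + W**2)*W + W) + W))*(2*W) = (W + ((W*(3 + W**2) + W) + W))*(2*W) = (W + ((W + W*(3 + W**2)) + W))*(2*W) = (W + (2*W + W*(3 + W**2)))*(2*W) = (3*W + W*(3 + W**2))*(2*W) = 2*W*(3*W + W*(3 + W**2)))
56*(-21) + E(3) = 56*(-21) + 2*3**2*(6 + 3**2) = -1176 + 2*9*(6 + 9) = -1176 + 2*9*15 = -1176 + 270 = -906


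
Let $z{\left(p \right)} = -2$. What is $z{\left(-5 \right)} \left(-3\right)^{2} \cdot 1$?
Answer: $-18$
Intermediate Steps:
$z{\left(-5 \right)} \left(-3\right)^{2} \cdot 1 = - 2 \left(-3\right)^{2} \cdot 1 = \left(-2\right) 9 \cdot 1 = \left(-18\right) 1 = -18$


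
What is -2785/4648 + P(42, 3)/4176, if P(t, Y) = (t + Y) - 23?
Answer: -360247/606564 ≈ -0.59391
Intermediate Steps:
P(t, Y) = -23 + Y + t (P(t, Y) = (Y + t) - 23 = -23 + Y + t)
-2785/4648 + P(42, 3)/4176 = -2785/4648 + (-23 + 3 + 42)/4176 = -2785*1/4648 + 22*(1/4176) = -2785/4648 + 11/2088 = -360247/606564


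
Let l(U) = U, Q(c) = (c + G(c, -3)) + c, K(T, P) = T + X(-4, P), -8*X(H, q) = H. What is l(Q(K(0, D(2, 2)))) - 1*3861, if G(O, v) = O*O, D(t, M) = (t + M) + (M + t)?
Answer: -15439/4 ≈ -3859.8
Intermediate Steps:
X(H, q) = -H/8
D(t, M) = 2*M + 2*t (D(t, M) = (M + t) + (M + t) = 2*M + 2*t)
G(O, v) = O²
K(T, P) = ½ + T (K(T, P) = T - ⅛*(-4) = T + ½ = ½ + T)
Q(c) = c² + 2*c (Q(c) = (c + c²) + c = c² + 2*c)
l(Q(K(0, D(2, 2)))) - 1*3861 = (½ + 0)*(2 + (½ + 0)) - 1*3861 = (2 + ½)/2 - 3861 = (½)*(5/2) - 3861 = 5/4 - 3861 = -15439/4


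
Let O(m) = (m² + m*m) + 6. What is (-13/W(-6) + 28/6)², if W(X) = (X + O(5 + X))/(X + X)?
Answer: 61504/9 ≈ 6833.8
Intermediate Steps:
O(m) = 6 + 2*m² (O(m) = (m² + m²) + 6 = 2*m² + 6 = 6 + 2*m²)
W(X) = (6 + X + 2*(5 + X)²)/(2*X) (W(X) = (X + (6 + 2*(5 + X)²))/(X + X) = (6 + X + 2*(5 + X)²)/((2*X)) = (6 + X + 2*(5 + X)²)*(1/(2*X)) = (6 + X + 2*(5 + X)²)/(2*X))
(-13/W(-6) + 28/6)² = (-13*(-6/(3 + (5 - 6)² + (½)*(-6))) + 28/6)² = (-13*(-6/(3 + (-1)² - 3)) + 28*(⅙))² = (-13*(-6/(3 + 1 - 3)) + 14/3)² = (-13/((-⅙*1)) + 14/3)² = (-13/(-⅙) + 14/3)² = (-13*(-6) + 14/3)² = (78 + 14/3)² = (248/3)² = 61504/9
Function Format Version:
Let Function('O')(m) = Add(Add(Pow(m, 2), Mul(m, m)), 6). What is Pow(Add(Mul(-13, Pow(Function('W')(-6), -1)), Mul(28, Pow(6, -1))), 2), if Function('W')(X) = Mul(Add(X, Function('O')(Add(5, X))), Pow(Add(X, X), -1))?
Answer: Rational(61504, 9) ≈ 6833.8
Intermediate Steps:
Function('O')(m) = Add(6, Mul(2, Pow(m, 2))) (Function('O')(m) = Add(Add(Pow(m, 2), Pow(m, 2)), 6) = Add(Mul(2, Pow(m, 2)), 6) = Add(6, Mul(2, Pow(m, 2))))
Function('W')(X) = Mul(Rational(1, 2), Pow(X, -1), Add(6, X, Mul(2, Pow(Add(5, X), 2)))) (Function('W')(X) = Mul(Add(X, Add(6, Mul(2, Pow(Add(5, X), 2)))), Pow(Add(X, X), -1)) = Mul(Add(6, X, Mul(2, Pow(Add(5, X), 2))), Pow(Mul(2, X), -1)) = Mul(Add(6, X, Mul(2, Pow(Add(5, X), 2))), Mul(Rational(1, 2), Pow(X, -1))) = Mul(Rational(1, 2), Pow(X, -1), Add(6, X, Mul(2, Pow(Add(5, X), 2)))))
Pow(Add(Mul(-13, Pow(Function('W')(-6), -1)), Mul(28, Pow(6, -1))), 2) = Pow(Add(Mul(-13, Pow(Mul(Pow(-6, -1), Add(3, Pow(Add(5, -6), 2), Mul(Rational(1, 2), -6))), -1)), Mul(28, Pow(6, -1))), 2) = Pow(Add(Mul(-13, Pow(Mul(Rational(-1, 6), Add(3, Pow(-1, 2), -3)), -1)), Mul(28, Rational(1, 6))), 2) = Pow(Add(Mul(-13, Pow(Mul(Rational(-1, 6), Add(3, 1, -3)), -1)), Rational(14, 3)), 2) = Pow(Add(Mul(-13, Pow(Mul(Rational(-1, 6), 1), -1)), Rational(14, 3)), 2) = Pow(Add(Mul(-13, Pow(Rational(-1, 6), -1)), Rational(14, 3)), 2) = Pow(Add(Mul(-13, -6), Rational(14, 3)), 2) = Pow(Add(78, Rational(14, 3)), 2) = Pow(Rational(248, 3), 2) = Rational(61504, 9)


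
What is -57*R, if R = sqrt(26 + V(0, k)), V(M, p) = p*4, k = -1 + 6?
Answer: -57*sqrt(46) ≈ -386.59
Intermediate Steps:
k = 5
V(M, p) = 4*p
R = sqrt(46) (R = sqrt(26 + 4*5) = sqrt(26 + 20) = sqrt(46) ≈ 6.7823)
-57*R = -57*sqrt(46)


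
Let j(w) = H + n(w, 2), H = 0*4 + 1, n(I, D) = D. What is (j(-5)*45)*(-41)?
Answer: -5535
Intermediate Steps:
H = 1 (H = 0 + 1 = 1)
j(w) = 3 (j(w) = 1 + 2 = 3)
(j(-5)*45)*(-41) = (3*45)*(-41) = 135*(-41) = -5535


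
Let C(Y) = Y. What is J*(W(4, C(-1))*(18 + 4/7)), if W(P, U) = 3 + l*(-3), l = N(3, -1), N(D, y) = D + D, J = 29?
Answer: -56550/7 ≈ -8078.6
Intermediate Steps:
N(D, y) = 2*D
l = 6 (l = 2*3 = 6)
W(P, U) = -15 (W(P, U) = 3 + 6*(-3) = 3 - 18 = -15)
J*(W(4, C(-1))*(18 + 4/7)) = 29*(-15*(18 + 4/7)) = 29*(-15*130/7) = 29*(-1950/7) = -56550/7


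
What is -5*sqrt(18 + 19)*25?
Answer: -125*sqrt(37) ≈ -760.35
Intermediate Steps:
-5*sqrt(18 + 19)*25 = -5*sqrt(37)*25 = -125*sqrt(37)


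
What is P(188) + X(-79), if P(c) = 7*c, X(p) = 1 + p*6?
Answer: 843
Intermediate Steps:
X(p) = 1 + 6*p
P(188) + X(-79) = 7*188 + (1 + 6*(-79)) = 1316 + (1 - 474) = 1316 - 473 = 843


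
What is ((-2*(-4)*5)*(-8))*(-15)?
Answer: 4800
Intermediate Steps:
((-2*(-4)*5)*(-8))*(-15) = ((8*5)*(-8))*(-15) = (40*(-8))*(-15) = -320*(-15) = 4800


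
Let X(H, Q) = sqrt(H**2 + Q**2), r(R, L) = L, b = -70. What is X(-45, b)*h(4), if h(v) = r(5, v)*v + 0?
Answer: 80*sqrt(277) ≈ 1331.5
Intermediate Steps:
h(v) = v**2 (h(v) = v*v + 0 = v**2 + 0 = v**2)
X(-45, b)*h(4) = sqrt((-45)**2 + (-70)**2)*4**2 = sqrt(2025 + 4900)*16 = sqrt(6925)*16 = (5*sqrt(277))*16 = 80*sqrt(277)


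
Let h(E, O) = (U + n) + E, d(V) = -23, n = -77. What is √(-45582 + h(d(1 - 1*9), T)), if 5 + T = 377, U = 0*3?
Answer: I*√45682 ≈ 213.73*I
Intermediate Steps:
U = 0
T = 372 (T = -5 + 377 = 372)
h(E, O) = -77 + E (h(E, O) = (0 - 77) + E = -77 + E)
√(-45582 + h(d(1 - 1*9), T)) = √(-45582 + (-77 - 23)) = √(-45582 - 100) = √(-45682) = I*√45682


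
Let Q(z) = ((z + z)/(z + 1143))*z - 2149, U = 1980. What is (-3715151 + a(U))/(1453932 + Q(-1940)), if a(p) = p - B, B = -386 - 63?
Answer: -2959039434/1149543851 ≈ -2.5741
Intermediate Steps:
B = -449
a(p) = 449 + p (a(p) = p - 1*(-449) = p + 449 = 449 + p)
Q(z) = -2149 + 2*z²/(1143 + z) (Q(z) = ((2*z)/(1143 + z))*z - 2149 = (2*z/(1143 + z))*z - 2149 = 2*z²/(1143 + z) - 2149 = -2149 + 2*z²/(1143 + z))
(-3715151 + a(U))/(1453932 + Q(-1940)) = (-3715151 + (449 + 1980))/(1453932 + (-2456307 - 2149*(-1940) + 2*(-1940)²)/(1143 - 1940)) = (-3715151 + 2429)/(1453932 + (-2456307 + 4169060 + 2*3763600)/(-797)) = -3712722/(1453932 - (-2456307 + 4169060 + 7527200)/797) = -3712722/(1453932 - 1/797*9239953) = -3712722/(1453932 - 9239953/797) = -3712722/1149543851/797 = -3712722*797/1149543851 = -2959039434/1149543851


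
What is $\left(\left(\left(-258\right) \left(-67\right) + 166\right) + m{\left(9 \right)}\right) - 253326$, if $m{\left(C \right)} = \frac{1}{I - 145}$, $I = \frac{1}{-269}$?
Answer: $- \frac{9200501513}{39006} \approx -2.3587 \cdot 10^{5}$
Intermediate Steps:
$I = - \frac{1}{269} \approx -0.0037175$
$m{\left(C \right)} = - \frac{269}{39006}$ ($m{\left(C \right)} = \frac{1}{- \frac{1}{269} - 145} = \frac{1}{- \frac{39006}{269}} = - \frac{269}{39006}$)
$\left(\left(\left(-258\right) \left(-67\right) + 166\right) + m{\left(9 \right)}\right) - 253326 = \left(\left(\left(-258\right) \left(-67\right) + 166\right) - \frac{269}{39006}\right) - 253326 = \left(\left(17286 + 166\right) - \frac{269}{39006}\right) - 253326 = \left(17452 - \frac{269}{39006}\right) - 253326 = \frac{680732443}{39006} - 253326 = - \frac{9200501513}{39006}$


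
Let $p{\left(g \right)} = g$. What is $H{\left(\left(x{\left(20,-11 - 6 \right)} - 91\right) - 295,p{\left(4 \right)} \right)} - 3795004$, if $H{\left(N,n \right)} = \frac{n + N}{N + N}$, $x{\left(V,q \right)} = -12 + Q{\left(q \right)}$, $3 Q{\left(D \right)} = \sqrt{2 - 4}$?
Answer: $- \frac{5410301206897}{1425638} - \frac{3 i \sqrt{2}}{712819} \approx -3.795 \cdot 10^{6} - 5.9519 \cdot 10^{-6} i$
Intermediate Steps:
$Q{\left(D \right)} = \frac{i \sqrt{2}}{3}$ ($Q{\left(D \right)} = \frac{\sqrt{2 - 4}}{3} = \frac{\sqrt{-2}}{3} = \frac{i \sqrt{2}}{3}$)
$x{\left(V,q \right)} = -12 + \frac{i \sqrt{2}}{3}$
$H{\left(N,n \right)} = \frac{N + n}{2 N}$
$H{\left(\left(x{\left(20,-11 - 6 \right)} - 91\right) - 295,p{\left(4 \right)} \right)} - 3795004 = \frac{\left(\left(\left(-12 + \frac{i \sqrt{2}}{3}\right) - 91\right) - 295\right) + 4}{2 \left(\left(\left(-12 + \frac{i \sqrt{2}}{3}\right) - 91\right) - 295\right)} - 3795004 = \frac{\left(\left(-103 + \frac{i \sqrt{2}}{3}\right) - 295\right) + 4}{2 \left(\left(-103 + \frac{i \sqrt{2}}{3}\right) - 295\right)} - 3795004 = \frac{\left(-398 + \frac{i \sqrt{2}}{3}\right) + 4}{2 \left(-398 + \frac{i \sqrt{2}}{3}\right)} - 3795004 = \frac{-394 + \frac{i \sqrt{2}}{3}}{2 \left(-398 + \frac{i \sqrt{2}}{3}\right)} - 3795004 = -3795004 + \frac{-394 + \frac{i \sqrt{2}}{3}}{2 \left(-398 + \frac{i \sqrt{2}}{3}\right)}$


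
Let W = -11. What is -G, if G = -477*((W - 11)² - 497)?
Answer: -6201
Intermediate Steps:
G = 6201 (G = -477*((-11 - 11)² - 497) = -477*((-22)² - 497) = -477*(484 - 497) = -477*(-13) = 6201)
-G = -1*6201 = -6201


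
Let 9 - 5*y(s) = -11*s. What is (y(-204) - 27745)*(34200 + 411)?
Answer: -975753312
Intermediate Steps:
y(s) = 9/5 + 11*s/5 (y(s) = 9/5 - (-11)*s/5 = 9/5 + 11*s/5)
(y(-204) - 27745)*(34200 + 411) = ((9/5 + (11/5)*(-204)) - 27745)*(34200 + 411) = ((9/5 - 2244/5) - 27745)*34611 = (-447 - 27745)*34611 = -28192*34611 = -975753312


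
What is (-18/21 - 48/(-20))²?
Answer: 2916/1225 ≈ 2.3804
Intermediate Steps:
(-18/21 - 48/(-20))² = (-18*1/21 - 48*(-1/20))² = (-6/7 + 12/5)² = (54/35)² = 2916/1225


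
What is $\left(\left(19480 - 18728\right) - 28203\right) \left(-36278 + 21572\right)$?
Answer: $403694406$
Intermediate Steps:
$\left(\left(19480 - 18728\right) - 28203\right) \left(-36278 + 21572\right) = \left(752 - 28203\right) \left(-14706\right) = \left(-27451\right) \left(-14706\right) = 403694406$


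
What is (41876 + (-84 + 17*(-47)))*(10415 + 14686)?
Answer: 1028965293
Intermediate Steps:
(41876 + (-84 + 17*(-47)))*(10415 + 14686) = (41876 + (-84 - 799))*25101 = (41876 - 883)*25101 = 40993*25101 = 1028965293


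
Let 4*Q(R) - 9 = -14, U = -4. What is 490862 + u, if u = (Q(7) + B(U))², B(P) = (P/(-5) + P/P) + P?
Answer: 196349561/400 ≈ 4.9087e+5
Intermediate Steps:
Q(R) = -5/4 (Q(R) = 9/4 + (¼)*(-14) = 9/4 - 7/2 = -5/4)
B(P) = 1 + 4*P/5 (B(P) = (P*(-⅕) + 1) + P = (-P/5 + 1) + P = (1 - P/5) + P = 1 + 4*P/5)
u = 4761/400 (u = (-5/4 + (1 + (⅘)*(-4)))² = (-5/4 + (1 - 16/5))² = (-5/4 - 11/5)² = (-69/20)² = 4761/400 ≈ 11.902)
490862 + u = 490862 + 4761/400 = 196349561/400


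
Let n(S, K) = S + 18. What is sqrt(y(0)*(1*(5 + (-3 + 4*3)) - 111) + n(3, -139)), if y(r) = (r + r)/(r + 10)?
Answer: sqrt(21) ≈ 4.5826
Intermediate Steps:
y(r) = 2*r/(10 + r) (y(r) = (2*r)/(10 + r) = 2*r/(10 + r))
n(S, K) = 18 + S
sqrt(y(0)*(1*(5 + (-3 + 4*3)) - 111) + n(3, -139)) = sqrt((2*0/(10 + 0))*(1*(5 + (-3 + 4*3)) - 111) + (18 + 3)) = sqrt((2*0/10)*(1*(5 + (-3 + 12)) - 111) + 21) = sqrt((2*0*(1/10))*(1*(5 + 9) - 111) + 21) = sqrt(0*(1*14 - 111) + 21) = sqrt(0*(14 - 111) + 21) = sqrt(0*(-97) + 21) = sqrt(0 + 21) = sqrt(21)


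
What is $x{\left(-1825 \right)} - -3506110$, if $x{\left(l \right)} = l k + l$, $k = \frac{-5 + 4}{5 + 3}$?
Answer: $\frac{28036105}{8} \approx 3.5045 \cdot 10^{6}$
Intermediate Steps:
$k = - \frac{1}{8} \approx -0.125$
$x{\left(l \right)} = \frac{7 l}{8}$ ($x{\left(l \right)} = l \left(- \frac{1}{8}\right) + l = - \frac{l}{8} + l = \frac{7 l}{8}$)
$x{\left(-1825 \right)} - -3506110 = \frac{7}{8} \left(-1825\right) - -3506110 = - \frac{12775}{8} + 3506110 = \frac{28036105}{8}$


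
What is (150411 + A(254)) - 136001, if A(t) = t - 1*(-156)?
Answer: 14820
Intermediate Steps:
A(t) = 156 + t (A(t) = t + 156 = 156 + t)
(150411 + A(254)) - 136001 = (150411 + (156 + 254)) - 136001 = (150411 + 410) - 136001 = 150821 - 136001 = 14820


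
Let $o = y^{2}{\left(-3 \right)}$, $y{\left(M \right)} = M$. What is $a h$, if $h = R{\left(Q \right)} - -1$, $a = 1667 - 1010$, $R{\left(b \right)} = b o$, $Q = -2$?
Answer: $-11169$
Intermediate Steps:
$o = 9$ ($o = \left(-3\right)^{2} = 9$)
$R{\left(b \right)} = 9 b$ ($R{\left(b \right)} = b 9 = 9 b$)
$a = 657$
$h = -17$ ($h = 9 \left(-2\right) - -1 = -18 + 1 = -17$)
$a h = 657 \left(-17\right) = -11169$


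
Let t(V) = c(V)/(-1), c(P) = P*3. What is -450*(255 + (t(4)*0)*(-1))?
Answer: -114750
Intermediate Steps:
c(P) = 3*P
t(V) = -3*V (t(V) = (3*V)/(-1) = (3*V)*(-1) = -3*V)
-450*(255 + (t(4)*0)*(-1)) = -450*(255 + (-3*4*0)*(-1)) = -450*(255 - 12*0*(-1)) = -450*(255 + 0*(-1)) = -450*(255 + 0) = -450*255 = -114750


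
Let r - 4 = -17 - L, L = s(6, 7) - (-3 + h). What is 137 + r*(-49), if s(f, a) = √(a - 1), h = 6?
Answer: 627 + 49*√6 ≈ 747.03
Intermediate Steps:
s(f, a) = √(-1 + a)
L = -3 + √6 (L = √(-1 + 7) - (-3 + 6) = √6 - 1*3 = √6 - 3 = -3 + √6 ≈ -0.55051)
r = -10 - √6 (r = 4 + (-17 - (-3 + √6)) = 4 + (-17 + (3 - √6)) = 4 + (-14 - √6) = -10 - √6 ≈ -12.449)
137 + r*(-49) = 137 + (-10 - √6)*(-49) = 137 + (490 + 49*√6) = 627 + 49*√6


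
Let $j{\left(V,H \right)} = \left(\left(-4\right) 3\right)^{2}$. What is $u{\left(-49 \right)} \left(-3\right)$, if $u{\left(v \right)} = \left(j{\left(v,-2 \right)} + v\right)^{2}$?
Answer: $-27075$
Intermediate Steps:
$j{\left(V,H \right)} = 144$ ($j{\left(V,H \right)} = \left(-12\right)^{2} = 144$)
$u{\left(v \right)} = \left(144 + v\right)^{2}$
$u{\left(-49 \right)} \left(-3\right) = \left(144 - 49\right)^{2} \left(-3\right) = 95^{2} \left(-3\right) = 9025 \left(-3\right) = -27075$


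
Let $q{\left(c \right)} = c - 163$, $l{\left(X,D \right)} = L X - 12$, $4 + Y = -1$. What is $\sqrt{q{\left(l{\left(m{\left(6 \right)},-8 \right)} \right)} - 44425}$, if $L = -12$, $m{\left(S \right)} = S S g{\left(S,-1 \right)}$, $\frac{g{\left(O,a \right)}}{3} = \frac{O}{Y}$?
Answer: $\frac{2 i \sqrt{269030}}{5} \approx 207.47 i$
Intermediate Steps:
$Y = -5$ ($Y = -4 - 1 = -5$)
$g{\left(O,a \right)} = - \frac{3 O}{5}$ ($g{\left(O,a \right)} = 3 \frac{O}{-5} = 3 O \left(- \frac{1}{5}\right) = 3 \left(- \frac{O}{5}\right) = - \frac{3 O}{5}$)
$m{\left(S \right)} = - \frac{3 S^{3}}{5}$ ($m{\left(S \right)} = S S \left(- \frac{3 S}{5}\right) = S^{2} \left(- \frac{3 S}{5}\right) = - \frac{3 S^{3}}{5}$)
$l{\left(X,D \right)} = -12 - 12 X$ ($l{\left(X,D \right)} = - 12 X - 12 = -12 - 12 X$)
$q{\left(c \right)} = -163 + c$
$\sqrt{q{\left(l{\left(m{\left(6 \right)},-8 \right)} \right)} - 44425} = \sqrt{\left(-163 - \left(12 + 12 \left(- \frac{3 \cdot 6^{3}}{5}\right)\right)\right) - 44425} = \sqrt{\left(-163 - \left(12 + 12 \left(\left(- \frac{3}{5}\right) 216\right)\right)\right) - 44425} = \sqrt{\left(-163 - - \frac{7716}{5}\right) - 44425} = \sqrt{\left(-163 + \left(-12 + \frac{7776}{5}\right)\right) - 44425} = \sqrt{\left(-163 + \frac{7716}{5}\right) - 44425} = \sqrt{\frac{6901}{5} - 44425} = \sqrt{- \frac{215224}{5}} = \frac{2 i \sqrt{269030}}{5}$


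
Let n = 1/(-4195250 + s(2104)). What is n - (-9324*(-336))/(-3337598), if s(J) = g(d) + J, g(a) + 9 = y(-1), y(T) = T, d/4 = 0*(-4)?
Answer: 597117460963/636139503604 ≈ 0.93866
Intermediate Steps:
d = 0 (d = 4*(0*(-4)) = 4*0 = 0)
g(a) = -10 (g(a) = -9 - 1 = -10)
s(J) = -10 + J
n = -1/4193156 (n = 1/(-4195250 + (-10 + 2104)) = 1/(-4195250 + 2094) = 1/(-4193156) = -1/4193156 ≈ -2.3848e-7)
n - (-9324*(-336))/(-3337598) = -1/4193156 - (-9324*(-336))/(-3337598) = -1/4193156 - 3132864*(-1)/3337598 = -1/4193156 - 1*(-1566432/1668799) = -1/4193156 + 1566432/1668799 = 597117460963/636139503604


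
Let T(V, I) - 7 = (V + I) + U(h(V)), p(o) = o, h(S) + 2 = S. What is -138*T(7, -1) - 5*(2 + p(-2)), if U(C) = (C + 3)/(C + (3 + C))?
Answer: -24426/13 ≈ -1878.9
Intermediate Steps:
h(S) = -2 + S
U(C) = (3 + C)/(3 + 2*C)
T(V, I) = 7 + I + V + (1 + V)/(-1 + 2*V) (T(V, I) = 7 + ((V + I) + (3 + (-2 + V))/(3 + 2*(-2 + V))) = 7 + ((I + V) + (1 + V)/(3 + (-4 + 2*V))) = 7 + ((I + V) + (1 + V)/(-1 + 2*V)) = 7 + (I + V + (1 + V)/(-1 + 2*V)) = 7 + I + V + (1 + V)/(-1 + 2*V))
-138*T(7, -1) - 5*(2 + p(-2)) = -138*(1 + 7 + (-1 + 2*7)*(7 - 1 + 7))/(-1 + 2*7) - 5*(2 - 2) = -138*(1 + 7 + (-1 + 14)*13)/(-1 + 14) - 5*0 = -138*(1 + 7 + 13*13)/13 + 0 = -138*(1 + 7 + 169)/13 + 0 = -138*177/13 + 0 = -24426/13 + 0 = -24426/13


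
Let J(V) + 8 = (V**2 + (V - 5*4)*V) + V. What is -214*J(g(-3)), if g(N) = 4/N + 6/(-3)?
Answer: -149372/9 ≈ -16597.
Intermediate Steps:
g(N) = -2 + 4/N (g(N) = 4/N + 6*(-1/3) = 4/N - 2 = -2 + 4/N)
J(V) = -8 + V + V**2 + V*(-20 + V) (J(V) = -8 + ((V**2 + (V - 5*4)*V) + V) = -8 + ((V**2 + (V - 20)*V) + V) = -8 + ((V**2 + (-20 + V)*V) + V) = -8 + ((V**2 + V*(-20 + V)) + V) = -8 + (V + V**2 + V*(-20 + V)) = -8 + V + V**2 + V*(-20 + V))
-214*J(g(-3)) = -214*(-8 - 19*(-2 + 4/(-3)) + 2*(-2 + 4/(-3))**2) = -214*(-8 - 19*(-2 + 4*(-1/3)) + 2*(-2 + 4*(-1/3))**2) = -214*(-8 - 19*(-2 - 4/3) + 2*(-2 - 4/3)**2) = -214*(-8 - 19*(-10/3) + 2*(-10/3)**2) = -214*(-8 + 190/3 + 2*(100/9)) = -214*(-8 + 190/3 + 200/9) = -214*698/9 = -149372/9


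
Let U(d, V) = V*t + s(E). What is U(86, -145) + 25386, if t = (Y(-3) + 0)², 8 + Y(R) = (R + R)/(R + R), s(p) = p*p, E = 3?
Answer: 18290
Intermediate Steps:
s(p) = p²
Y(R) = -7 (Y(R) = -8 + (R + R)/(R + R) = -8 + (2*R)/((2*R)) = -8 + (2*R)*(1/(2*R)) = -8 + 1 = -7)
t = 49 (t = (-7 + 0)² = (-7)² = 49)
U(d, V) = 9 + 49*V (U(d, V) = V*49 + 3² = 49*V + 9 = 9 + 49*V)
U(86, -145) + 25386 = (9 + 49*(-145)) + 25386 = (9 - 7105) + 25386 = -7096 + 25386 = 18290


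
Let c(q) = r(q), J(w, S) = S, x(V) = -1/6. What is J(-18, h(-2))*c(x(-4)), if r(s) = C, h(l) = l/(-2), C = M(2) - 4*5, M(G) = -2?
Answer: -22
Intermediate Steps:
x(V) = -⅙ (x(V) = -1*⅙ = -⅙)
C = -22 (C = -2 - 4*5 = -2 - 20 = -22)
h(l) = -l/2 (h(l) = l*(-½) = -l/2)
r(s) = -22
c(q) = -22
J(-18, h(-2))*c(x(-4)) = -½*(-2)*(-22) = 1*(-22) = -22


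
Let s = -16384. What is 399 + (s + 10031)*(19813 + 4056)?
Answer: -151639358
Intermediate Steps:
399 + (s + 10031)*(19813 + 4056) = 399 + (-16384 + 10031)*(19813 + 4056) = 399 - 6353*23869 = 399 - 151639757 = -151639358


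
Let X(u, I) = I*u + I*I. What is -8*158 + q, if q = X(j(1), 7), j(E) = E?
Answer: -1208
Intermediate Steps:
X(u, I) = I² + I*u (X(u, I) = I*u + I² = I² + I*u)
q = 56 (q = 7*(7 + 1) = 7*8 = 56)
-8*158 + q = -8*158 + 56 = -1264 + 56 = -1208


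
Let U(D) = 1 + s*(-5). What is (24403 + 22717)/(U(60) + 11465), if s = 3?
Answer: 47120/11451 ≈ 4.1149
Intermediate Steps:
U(D) = -14 (U(D) = 1 + 3*(-5) = 1 - 15 = -14)
(24403 + 22717)/(U(60) + 11465) = (24403 + 22717)/(-14 + 11465) = 47120/11451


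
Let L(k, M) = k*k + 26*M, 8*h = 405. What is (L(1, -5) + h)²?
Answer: 393129/64 ≈ 6142.6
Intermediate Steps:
h = 405/8 (h = (⅛)*405 = 405/8 ≈ 50.625)
L(k, M) = k² + 26*M
(L(1, -5) + h)² = ((1² + 26*(-5)) + 405/8)² = ((1 - 130) + 405/8)² = (-129 + 405/8)² = (-627/8)² = 393129/64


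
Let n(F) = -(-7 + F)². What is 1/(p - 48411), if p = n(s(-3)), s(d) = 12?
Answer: -1/48436 ≈ -2.0646e-5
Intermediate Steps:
p = -25 (p = -(-7 + 12)² = -1*5² = -1*25 = -25)
1/(p - 48411) = 1/(-25 - 48411) = 1/(-48436) = -1/48436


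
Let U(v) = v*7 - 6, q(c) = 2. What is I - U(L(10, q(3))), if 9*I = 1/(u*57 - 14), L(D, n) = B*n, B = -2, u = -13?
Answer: 231029/6795 ≈ 34.000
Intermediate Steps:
L(D, n) = -2*n
U(v) = -6 + 7*v (U(v) = 7*v - 6 = -6 + 7*v)
I = -1/6795 (I = 1/(9*(-13*57 - 14)) = 1/(9*(-741 - 14)) = (⅑)/(-755) = (⅑)*(-1/755) = -1/6795 ≈ -0.00014717)
I - U(L(10, q(3))) = -1/6795 - (-6 + 7*(-2*2)) = -1/6795 - (-6 + 7*(-4)) = -1/6795 - (-6 - 28) = -1/6795 - 1*(-34) = -1/6795 + 34 = 231029/6795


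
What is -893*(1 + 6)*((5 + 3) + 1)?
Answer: -56259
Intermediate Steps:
-893*(1 + 6)*((5 + 3) + 1) = -6251*(8 + 1) = -6251*9 = -893*63 = -56259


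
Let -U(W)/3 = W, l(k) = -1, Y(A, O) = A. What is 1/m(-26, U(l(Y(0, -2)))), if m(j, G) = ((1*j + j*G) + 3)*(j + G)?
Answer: 1/2323 ≈ 0.00043048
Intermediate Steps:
U(W) = -3*W
m(j, G) = (G + j)*(3 + j + G*j) (m(j, G) = ((j + G*j) + 3)*(G + j) = (3 + j + G*j)*(G + j) = (G + j)*(3 + j + G*j))
1/m(-26, U(l(Y(0, -2)))) = 1/((-26)**2 + 3*(-3*(-1)) + 3*(-26) - 3*(-1)*(-26) - 3*(-1)*(-26)**2 - 26*(-3*(-1))**2) = 1/(676 + 3*3 - 78 + 3*(-26) + 3*676 - 26*3**2) = 1/(676 + 9 - 78 - 78 + 2028 - 26*9) = 1/(676 + 9 - 78 - 78 + 2028 - 234) = 1/2323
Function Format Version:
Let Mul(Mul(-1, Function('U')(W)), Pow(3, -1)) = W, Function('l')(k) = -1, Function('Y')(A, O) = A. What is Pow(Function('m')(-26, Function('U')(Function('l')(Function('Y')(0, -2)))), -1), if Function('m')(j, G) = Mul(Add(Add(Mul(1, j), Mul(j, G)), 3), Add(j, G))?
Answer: Rational(1, 2323) ≈ 0.00043048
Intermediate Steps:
Function('U')(W) = Mul(-3, W)
Function('m')(j, G) = Mul(Add(G, j), Add(3, j, Mul(G, j))) (Function('m')(j, G) = Mul(Add(Add(j, Mul(G, j)), 3), Add(G, j)) = Mul(Add(3, j, Mul(G, j)), Add(G, j)) = Mul(Add(G, j), Add(3, j, Mul(G, j))))
Pow(Function('m')(-26, Function('U')(Function('l')(Function('Y')(0, -2)))), -1) = Pow(Add(Pow(-26, 2), Mul(3, Mul(-3, -1)), Mul(3, -26), Mul(Mul(-3, -1), -26), Mul(Mul(-3, -1), Pow(-26, 2)), Mul(-26, Pow(Mul(-3, -1), 2))), -1) = Pow(Add(676, Mul(3, 3), -78, Mul(3, -26), Mul(3, 676), Mul(-26, Pow(3, 2))), -1) = Pow(Add(676, 9, -78, -78, 2028, Mul(-26, 9)), -1) = Pow(Add(676, 9, -78, -78, 2028, -234), -1) = Pow(2323, -1) = Rational(1, 2323)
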